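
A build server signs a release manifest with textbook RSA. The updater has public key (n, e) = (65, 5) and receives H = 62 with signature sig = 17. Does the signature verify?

verifies

sig^2 ≡ 17^2 = 289 ≡ 29
sig^4 ≡ 29^2 = 841 ≡ 61
5 = 4 + 1, so sig^5 ≡ 61·17 ≡ 62 (mod 65)
sig^5 mod 65 = 62 matches H.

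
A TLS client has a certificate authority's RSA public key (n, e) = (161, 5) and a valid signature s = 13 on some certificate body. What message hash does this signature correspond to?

s^2 ≡ 13^2 = 169 ≡ 8
s^4 ≡ 8^2 = 64
5 = 4 + 1, so s^5 ≡ 64·13 ≡ 27 (mod 161)

27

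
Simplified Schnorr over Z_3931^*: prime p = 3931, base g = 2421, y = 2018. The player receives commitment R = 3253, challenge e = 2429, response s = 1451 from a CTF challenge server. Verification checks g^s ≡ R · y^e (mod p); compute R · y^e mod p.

Squares mod 3931: 2018^1≡2018, 2018^2≡3739, 2018^4≡1485, 2018^8≡3865, 2018^16≡425, 2018^32≡3730, 2018^64≡1091, 2018^128≡3119, 2018^256≡2867, 2018^512≡3899, 2018^1024≡1024, 2018^2048≡2930
2429 = 2048 + 256 + 64 + 32 + 16 + 8 + 4 + 1, so 2018^2429 ≡ 2930·2867·1091·3730·425·3865·1485·2018 ≡ 1324 (mod 3931)
R · y^e ≡ 3253·1324 = 4306972 ≡ 2527 (mod 3931)

2527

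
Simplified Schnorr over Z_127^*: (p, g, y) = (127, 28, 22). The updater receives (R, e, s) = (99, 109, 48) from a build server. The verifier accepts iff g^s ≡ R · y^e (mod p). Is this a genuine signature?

g^s mod p:
28^2 = 784 ≡ 22
28^4 ≡ 22^2 = 484 ≡ 103
28^8 ≡ 103^2 = 10609 ≡ 68
28^16 ≡ 68^2 = 4624 ≡ 52
28^32 ≡ 52^2 = 2704 ≡ 37
48 = 32 + 16, so 28^48 ≡ 37·52 ≡ 19 (mod 127)
R · y^e mod p:
22^2 = 484 ≡ 103
22^4 ≡ 103^2 = 10609 ≡ 68
22^8 ≡ 68^2 = 4624 ≡ 52
22^16 ≡ 52^2 = 2704 ≡ 37
22^32 ≡ 37^2 = 1369 ≡ 99
22^64 ≡ 99^2 = 9801 ≡ 22
109 = 64 + 32 + 8 + 4 + 1, so 22^109 ≡ 22·99·52·68·22 ≡ 22 (mod 127)
99·22 = 2178 ≡ 19 (mod 127)
19 ≡ 19 (mod 127); signature holds.

genuine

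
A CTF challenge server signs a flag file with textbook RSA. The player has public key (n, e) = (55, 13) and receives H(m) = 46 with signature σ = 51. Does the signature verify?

Squares mod 55: σ^1≡51, σ^2≡16, σ^4≡36, σ^8≡31
13 = 8 + 4 + 1, so σ^13 ≡ 31·36·51 ≡ 46 (mod 55)
46 = H(m), so the signature checks out.

verifies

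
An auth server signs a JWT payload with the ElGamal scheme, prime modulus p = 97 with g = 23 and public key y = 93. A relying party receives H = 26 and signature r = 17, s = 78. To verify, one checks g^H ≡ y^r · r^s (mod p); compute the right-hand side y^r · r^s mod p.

95

93^2 = 8649 ≡ 16
93^4 ≡ 16^2 = 256 ≡ 62
93^8 ≡ 62^2 = 3844 ≡ 61
93^16 ≡ 61^2 = 3721 ≡ 35
17 = 16 + 1, so 93^17 ≡ 35·93 ≡ 54 (mod 97)
17^2 = 289 ≡ 95
17^4 ≡ 95^2 = 9025 ≡ 4
17^8 ≡ 4^2 = 16
17^16 ≡ 16^2 = 256 ≡ 62
17^32 ≡ 62^2 = 3844 ≡ 61
17^64 ≡ 61^2 = 3721 ≡ 35
78 = 64 + 8 + 4 + 2, so 17^78 ≡ 35·16·4·95 ≡ 79 (mod 97)
y^r · r^s ≡ 54·79 = 4266 ≡ 95 (mod 97)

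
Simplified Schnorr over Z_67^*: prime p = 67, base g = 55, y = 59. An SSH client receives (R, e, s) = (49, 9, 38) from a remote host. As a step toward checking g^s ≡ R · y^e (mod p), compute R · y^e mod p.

6

59^2 = 3481 ≡ 64
59^4 ≡ 64^2 = 4096 ≡ 9
59^8 ≡ 9^2 = 81 ≡ 14
9 = 8 + 1, so 59^9 ≡ 14·59 ≡ 22 (mod 67)
R · y^e ≡ 49·22 = 1078 ≡ 6 (mod 67)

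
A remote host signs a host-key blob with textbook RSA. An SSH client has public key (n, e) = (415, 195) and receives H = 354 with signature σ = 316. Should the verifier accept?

reject

Squares mod 415: σ^1≡316, σ^2≡256, σ^4≡381, σ^8≡326, σ^16≡36, σ^32≡51, σ^64≡111, σ^128≡286
195 = 128 + 64 + 2 + 1, so σ^195 ≡ 286·111·256·316 ≡ 251 (mod 415)
251 ≠ 354, so verification fails.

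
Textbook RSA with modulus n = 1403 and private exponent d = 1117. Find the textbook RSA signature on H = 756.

53

H^1117 mod 1403 = 53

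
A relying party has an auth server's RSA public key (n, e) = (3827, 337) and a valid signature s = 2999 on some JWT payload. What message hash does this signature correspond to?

s^2 ≡ 2999^2 = 8994001 ≡ 551
s^4 ≡ 551^2 = 303601 ≡ 1268
s^8 ≡ 1268^2 = 1607824 ≡ 484
s^16 ≡ 484^2 = 234256 ≡ 809
s^32 ≡ 809^2 = 654481 ≡ 64
s^64 ≡ 64^2 = 4096 ≡ 269
s^128 ≡ 269^2 = 72361 ≡ 3475
s^256 ≡ 3475^2 = 12075625 ≡ 1440
337 = 256 + 64 + 16 + 1, so s^337 ≡ 1440·269·809·2999 ≡ 1365 (mod 3827)

1365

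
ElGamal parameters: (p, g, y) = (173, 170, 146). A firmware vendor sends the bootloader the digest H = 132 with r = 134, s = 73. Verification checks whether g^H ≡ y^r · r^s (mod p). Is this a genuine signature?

forged

Left side g^H mod p:
170^132 mod 173 = 84
Right side y^r · r^s mod p:
146^134 mod 173 = 49
134^73 mod 173 = 11
49·11 = 539 ≡ 20 (mod 173)
84 ≠ 20, so verification fails.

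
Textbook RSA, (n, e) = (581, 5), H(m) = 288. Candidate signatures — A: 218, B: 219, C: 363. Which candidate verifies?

Candidate A: Squares mod 581: 218^1≡218, 218^2≡463, 218^4≡561; 5 = 4 + 1, so 218^5 ≡ 561·218 ≡ 288 (mod 581)
  → matches H(m) = 288
Candidate B: Squares mod 581: 219^1≡219, 219^2≡319, 219^4≡86; 5 = 4 + 1, so 219^5 ≡ 86·219 ≡ 242 (mod 581)
Candidate C: Squares mod 581: 363^1≡363, 363^2≡463, 363^4≡561; 5 = 4 + 1, so 363^5 ≡ 561·363 ≡ 293 (mod 581)

A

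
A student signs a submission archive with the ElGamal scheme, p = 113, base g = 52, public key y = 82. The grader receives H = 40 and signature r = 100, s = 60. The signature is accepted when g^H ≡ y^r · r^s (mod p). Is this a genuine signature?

Left side g^H mod p:
Squares mod 113: 52^1≡52, 52^2≡105, 52^4≡64, 52^8≡28, 52^16≡106, 52^32≡49
40 = 32 + 8, so 52^40 ≡ 49·28 ≡ 16 (mod 113)
Right side y^r · r^s mod p:
Squares mod 113: 82^1≡82, 82^2≡57, 82^4≡85, 82^8≡106, 82^16≡49, 82^32≡28, 82^64≡106
100 = 64 + 32 + 4, so 82^100 ≡ 106·28·85 ≡ 64 (mod 113)
Squares mod 113: 100^1≡100, 100^2≡56, 100^4≡85, 100^8≡106, 100^16≡49, 100^32≡28
60 = 32 + 16 + 8 + 4, so 100^60 ≡ 28·49·106·85 ≡ 85 (mod 113)
64·85 = 5440 ≡ 16 (mod 113)
16 ≡ 16 (mod 113), so the signature is genuine.

genuine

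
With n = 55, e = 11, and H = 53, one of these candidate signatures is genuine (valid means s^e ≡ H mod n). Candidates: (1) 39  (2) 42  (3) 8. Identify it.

Candidate 1: 39^11 mod 55 = 39
Candidate 2: 42^11 mod 55 = 53
  → matches H = 53
Candidate 3: 8^11 mod 55 = 52

2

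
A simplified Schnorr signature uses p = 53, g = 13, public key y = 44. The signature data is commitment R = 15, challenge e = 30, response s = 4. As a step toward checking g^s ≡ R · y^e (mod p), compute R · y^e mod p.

47

44^2 = 1936 ≡ 28
44^4 ≡ 28^2 = 784 ≡ 42
44^8 ≡ 42^2 = 1764 ≡ 15
44^16 ≡ 15^2 = 225 ≡ 13
30 = 16 + 8 + 4 + 2, so 44^30 ≡ 13·15·42·28 ≡ 42 (mod 53)
R · y^e ≡ 15·42 = 630 ≡ 47 (mod 53)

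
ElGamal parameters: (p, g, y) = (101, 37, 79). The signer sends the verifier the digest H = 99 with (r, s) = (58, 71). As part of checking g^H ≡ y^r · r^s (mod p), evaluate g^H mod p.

Squares mod 101: 37^1≡37, 37^2≡56, 37^4≡5, 37^8≡25, 37^16≡19, 37^32≡58, 37^64≡31
99 = 64 + 32 + 2 + 1, so 37^99 ≡ 31·58·56·37 ≡ 71 (mod 101)

71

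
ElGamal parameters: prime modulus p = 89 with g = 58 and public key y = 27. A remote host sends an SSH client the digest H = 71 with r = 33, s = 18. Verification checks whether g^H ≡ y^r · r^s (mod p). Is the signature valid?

valid

Left side g^H mod p:
58^71 mod 89 = 86
Right side y^r · r^s mod p:
27^33 mod 89 = 37
33^18 mod 89 = 36
37·36 = 1332 ≡ 86 (mod 89)
86 ≡ 86 (mod 89), so the signature is genuine.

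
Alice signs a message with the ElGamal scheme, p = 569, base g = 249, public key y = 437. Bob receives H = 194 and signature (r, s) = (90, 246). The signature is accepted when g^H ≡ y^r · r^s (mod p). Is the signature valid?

Left side g^H mod p:
249^2 = 62001 ≡ 549
249^4 ≡ 549^2 = 301401 ≡ 400
249^8 ≡ 400^2 = 160000 ≡ 111
249^16 ≡ 111^2 = 12321 ≡ 372
249^32 ≡ 372^2 = 138384 ≡ 117
249^64 ≡ 117^2 = 13689 ≡ 33
249^128 ≡ 33^2 = 1089 ≡ 520
194 = 128 + 64 + 2, so 249^194 ≡ 520·33·549 ≡ 476 (mod 569)
Right side y^r · r^s mod p:
437^2 = 190969 ≡ 354
437^4 ≡ 354^2 = 125316 ≡ 136
437^8 ≡ 136^2 = 18496 ≡ 288
437^16 ≡ 288^2 = 82944 ≡ 439
437^32 ≡ 439^2 = 192721 ≡ 399
437^64 ≡ 399^2 = 159201 ≡ 450
90 = 64 + 16 + 8 + 2, so 437^90 ≡ 450·439·288·354 ≡ 565 (mod 569)
90^2 = 8100 ≡ 134
90^4 ≡ 134^2 = 17956 ≡ 317
90^8 ≡ 317^2 = 100489 ≡ 345
90^16 ≡ 345^2 = 119025 ≡ 104
90^32 ≡ 104^2 = 10816 ≡ 5
90^64 ≡ 5^2 = 25
90^128 ≡ 25^2 = 625 ≡ 56
246 = 128 + 64 + 32 + 16 + 4 + 2, so 90^246 ≡ 56·25·5·104·317·134 ≡ 450 (mod 569)
565·450 = 254250 ≡ 476 (mod 569)
476 ≡ 476 (mod 569), so the signature is genuine.

valid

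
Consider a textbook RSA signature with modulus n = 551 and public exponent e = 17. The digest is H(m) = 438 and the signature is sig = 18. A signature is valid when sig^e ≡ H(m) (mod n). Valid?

sig^2 ≡ 18^2 = 324
sig^4 ≡ 324^2 = 104976 ≡ 286
sig^8 ≡ 286^2 = 81796 ≡ 248
sig^16 ≡ 248^2 = 61504 ≡ 343
17 = 16 + 1, so sig^17 ≡ 343·18 ≡ 113 (mod 551)
113 ≠ 438, so verification fails.

no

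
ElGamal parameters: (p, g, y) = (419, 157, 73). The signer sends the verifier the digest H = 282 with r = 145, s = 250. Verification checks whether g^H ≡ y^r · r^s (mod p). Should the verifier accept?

reject

Left side g^H mod p:
157^2 = 24649 ≡ 347
157^4 ≡ 347^2 = 120409 ≡ 156
157^8 ≡ 156^2 = 24336 ≡ 34
157^16 ≡ 34^2 = 1156 ≡ 318
157^32 ≡ 318^2 = 101124 ≡ 145
157^64 ≡ 145^2 = 21025 ≡ 75
157^128 ≡ 75^2 = 5625 ≡ 178
157^256 ≡ 178^2 = 31684 ≡ 259
282 = 256 + 16 + 8 + 2, so 157^282 ≡ 259·318·34·347 ≡ 205 (mod 419)
Right side y^r · r^s mod p:
73^2 = 5329 ≡ 301
73^4 ≡ 301^2 = 90601 ≡ 97
73^8 ≡ 97^2 = 9409 ≡ 191
73^16 ≡ 191^2 = 36481 ≡ 28
73^32 ≡ 28^2 = 784 ≡ 365
73^64 ≡ 365^2 = 133225 ≡ 402
73^128 ≡ 402^2 = 161604 ≡ 289
145 = 128 + 16 + 1, so 73^145 ≡ 289·28·73 ≡ 345 (mod 419)
145^2 = 21025 ≡ 75
145^4 ≡ 75^2 = 5625 ≡ 178
145^8 ≡ 178^2 = 31684 ≡ 259
145^16 ≡ 259^2 = 67081 ≡ 41
145^32 ≡ 41^2 = 1681 ≡ 5
145^64 ≡ 5^2 = 25
145^128 ≡ 25^2 = 625 ≡ 206
250 = 128 + 64 + 32 + 16 + 8 + 2, so 145^250 ≡ 206·25·5·41·259·75 ≡ 63 (mod 419)
345·63 = 21735 ≡ 366 (mod 419)
205 ≠ 366, so verification fails.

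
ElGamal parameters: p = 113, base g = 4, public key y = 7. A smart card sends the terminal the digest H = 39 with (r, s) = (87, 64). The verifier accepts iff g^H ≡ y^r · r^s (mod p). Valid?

no

Left side g^H mod p:
Squares mod 113: 4^1≡4, 4^2≡16, 4^4≡30, 4^8≡109, 4^16≡16, 4^32≡30
39 = 32 + 4 + 2 + 1, so 4^39 ≡ 30·30·16·4 ≡ 83 (mod 113)
Right side y^r · r^s mod p:
Squares mod 113: 7^1≡7, 7^2≡49, 7^4≡28, 7^8≡106, 7^16≡49, 7^32≡28, 7^64≡106
87 = 64 + 16 + 4 + 2 + 1, so 7^87 ≡ 106·49·28·49·7 ≡ 4 (mod 113)
Squares mod 113: 87^1≡87, 87^2≡111, 87^4≡4, 87^8≡16, 87^16≡30, 87^32≡109, 87^64≡16
87^64 ≡ 16 (mod 113)
4·16 = 64 ≡ 64 (mod 113)
83 ≠ 64, so verification fails.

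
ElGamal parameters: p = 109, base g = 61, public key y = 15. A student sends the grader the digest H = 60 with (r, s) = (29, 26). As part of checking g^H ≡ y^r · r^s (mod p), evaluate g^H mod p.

105

Squares mod 109: 61^1≡61, 61^2≡15, 61^4≡7, 61^8≡49, 61^16≡3, 61^32≡9
60 = 32 + 16 + 8 + 4, so 61^60 ≡ 9·3·49·7 ≡ 105 (mod 109)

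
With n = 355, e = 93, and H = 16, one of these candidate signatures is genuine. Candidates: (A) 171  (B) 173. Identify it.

Candidate A: 171^2 = 29241 ≡ 131; 171^4 ≡ 131^2 = 17161 ≡ 121; 171^8 ≡ 121^2 = 14641 ≡ 86; 171^16 ≡ 86^2 = 7396 ≡ 296; 171^32 ≡ 296^2 = 87616 ≡ 286; 171^64 ≡ 286^2 = 81796 ≡ 146; 93 = 64 + 16 + 8 + 4 + 1, so 171^93 ≡ 146·296·86·121·171 ≡ 16 (mod 355)
  → matches H = 16
Candidate B: 173^2 = 29929 ≡ 109; 173^4 ≡ 109^2 = 11881 ≡ 166; 173^8 ≡ 166^2 = 27556 ≡ 221; 173^16 ≡ 221^2 = 48841 ≡ 206; 173^32 ≡ 206^2 = 42436 ≡ 191; 173^64 ≡ 191^2 = 36481 ≡ 271; 93 = 64 + 16 + 8 + 4 + 1, so 173^93 ≡ 271·206·221·166·173 ≡ 328 (mod 355)

A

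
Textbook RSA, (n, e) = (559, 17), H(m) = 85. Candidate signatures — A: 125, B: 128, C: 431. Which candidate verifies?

Candidate A: Squares mod 559: 125^1≡125, 125^2≡532, 125^4≡170, 125^8≡391, 125^16≡274; 17 = 16 + 1, so 125^17 ≡ 274·125 ≡ 151 (mod 559)
Candidate B: Squares mod 559: 128^1≡128, 128^2≡173, 128^4≡302, 128^8≡87, 128^16≡302; 17 = 16 + 1, so 128^17 ≡ 302·128 ≡ 85 (mod 559)
  → matches H(m) = 85
Candidate C: Squares mod 559: 431^1≡431, 431^2≡173, 431^4≡302, 431^8≡87, 431^16≡302; 17 = 16 + 1, so 431^17 ≡ 302·431 ≡ 474 (mod 559)

B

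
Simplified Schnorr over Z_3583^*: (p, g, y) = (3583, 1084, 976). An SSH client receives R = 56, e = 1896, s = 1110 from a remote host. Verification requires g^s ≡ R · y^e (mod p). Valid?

yes

g^s mod p:
1084^2 = 1175056 ≡ 3415
1084^4 ≡ 3415^2 = 11662225 ≡ 3143
1084^8 ≡ 3143^2 = 9878449 ≡ 118
1084^16 ≡ 118^2 = 13924 ≡ 3175
1084^32 ≡ 3175^2 = 10080625 ≡ 1646
1084^64 ≡ 1646^2 = 2709316 ≡ 568
1084^128 ≡ 568^2 = 322624 ≡ 154
1084^256 ≡ 154^2 = 23716 ≡ 2218
1084^512 ≡ 2218^2 = 4919524 ≡ 65
1084^1024 ≡ 65^2 = 4225 ≡ 642
1110 = 1024 + 64 + 16 + 4 + 2, so 1084^1110 ≡ 642·568·3175·3143·3415 ≡ 1284 (mod 3583)
R · y^e mod p:
976^2 = 952576 ≡ 3081
976^4 ≡ 3081^2 = 9492561 ≡ 1194
976^8 ≡ 1194^2 = 1425636 ≡ 3185
976^16 ≡ 3185^2 = 10144225 ≡ 752
976^32 ≡ 752^2 = 565504 ≡ 2973
976^64 ≡ 2973^2 = 8838729 ≡ 3051
976^128 ≡ 3051^2 = 9308601 ≡ 3550
976^256 ≡ 3550^2 = 12602500 ≡ 1089
976^512 ≡ 1089^2 = 1185921 ≡ 3531
976^1024 ≡ 3531^2 = 12467961 ≡ 2704
1896 = 1024 + 512 + 256 + 64 + 32 + 8, so 976^1896 ≡ 2704·3531·1089·3051·2973·3185 ≡ 3350 (mod 3583)
56·3350 = 187600 ≡ 1284 (mod 3583)
1284 ≡ 1284 (mod 3583); signature holds.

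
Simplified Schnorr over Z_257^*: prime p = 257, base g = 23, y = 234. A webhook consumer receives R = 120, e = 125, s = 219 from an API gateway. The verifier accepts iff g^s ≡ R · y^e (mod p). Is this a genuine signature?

genuine

g^s mod p:
Squares mod 257: 23^1≡23, 23^2≡15, 23^4≡225, 23^8≡253, 23^16≡16, 23^32≡256, 23^64≡1, 23^128≡1
219 = 128 + 64 + 16 + 8 + 2 + 1, so 23^219 ≡ 1·1·16·253·15·23 ≡ 22 (mod 257)
R · y^e mod p:
Squares mod 257: 234^1≡234, 234^2≡15, 234^4≡225, 234^8≡253, 234^16≡16, 234^32≡256, 234^64≡1
125 = 64 + 32 + 16 + 8 + 4 + 1, so 234^125 ≡ 1·256·16·253·225·234 ≡ 73 (mod 257)
120·73 = 8760 ≡ 22 (mod 257)
22 ≡ 22 (mod 257); signature holds.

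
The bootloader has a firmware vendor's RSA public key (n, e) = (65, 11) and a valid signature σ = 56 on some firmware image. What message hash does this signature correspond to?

σ^2 ≡ 56^2 = 3136 ≡ 16
σ^4 ≡ 16^2 = 256 ≡ 61
σ^8 ≡ 61^2 = 3721 ≡ 16
11 = 8 + 2 + 1, so σ^11 ≡ 16·16·56 ≡ 36 (mod 65)

36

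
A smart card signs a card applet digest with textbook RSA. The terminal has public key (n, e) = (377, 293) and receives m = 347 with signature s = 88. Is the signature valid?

invalid

s^2 ≡ 88^2 = 7744 ≡ 204
s^4 ≡ 204^2 = 41616 ≡ 146
s^8 ≡ 146^2 = 21316 ≡ 204
s^16 ≡ 204^2 = 41616 ≡ 146
s^32 ≡ 146^2 = 21316 ≡ 204
s^64 ≡ 204^2 = 41616 ≡ 146
s^128 ≡ 146^2 = 21316 ≡ 204
s^256 ≡ 204^2 = 41616 ≡ 146
293 = 256 + 32 + 4 + 1, so s^293 ≡ 146·204·146·88 ≡ 30 (mod 377)
The recovered value 30 does not match the digest 347.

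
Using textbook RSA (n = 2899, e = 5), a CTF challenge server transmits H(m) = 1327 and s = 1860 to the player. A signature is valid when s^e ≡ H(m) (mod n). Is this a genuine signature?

s^2 ≡ 1860^2 = 3459600 ≡ 1093
s^4 ≡ 1093^2 = 1194649 ≡ 261
5 = 4 + 1, so s^5 ≡ 261·1860 ≡ 1327 (mod 2899)
s^5 mod 2899 = 1327 matches H(m).

genuine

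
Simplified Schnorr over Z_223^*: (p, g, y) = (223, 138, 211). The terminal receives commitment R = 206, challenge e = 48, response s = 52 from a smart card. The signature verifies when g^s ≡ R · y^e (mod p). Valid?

g^s mod p:
138^2 = 19044 ≡ 89
138^4 ≡ 89^2 = 7921 ≡ 116
138^8 ≡ 116^2 = 13456 ≡ 76
138^16 ≡ 76^2 = 5776 ≡ 201
138^32 ≡ 201^2 = 40401 ≡ 38
52 = 32 + 16 + 4, so 138^52 ≡ 38·201·116 ≡ 29 (mod 223)
R · y^e mod p:
211^2 = 44521 ≡ 144
211^4 ≡ 144^2 = 20736 ≡ 220
211^8 ≡ 220^2 = 48400 ≡ 9
211^16 ≡ 9^2 = 81
211^32 ≡ 81^2 = 6561 ≡ 94
48 = 32 + 16, so 211^48 ≡ 94·81 ≡ 32 (mod 223)
206·32 = 6592 ≡ 125 (mod 223)
29 ≠ 125; the check fails.

no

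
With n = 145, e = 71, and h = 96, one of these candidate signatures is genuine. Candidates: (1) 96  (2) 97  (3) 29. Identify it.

1

Candidate 1: 96^71 mod 145 = 96
  → matches h = 96
Candidate 2: 97^71 mod 145 = 48
Candidate 3: 29^71 mod 145 = 29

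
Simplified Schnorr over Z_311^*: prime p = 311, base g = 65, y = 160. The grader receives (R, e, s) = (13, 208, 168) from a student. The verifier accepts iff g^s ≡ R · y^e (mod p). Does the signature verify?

g^s mod p:
65^2 = 4225 ≡ 182
65^4 ≡ 182^2 = 33124 ≡ 158
65^8 ≡ 158^2 = 24964 ≡ 84
65^16 ≡ 84^2 = 7056 ≡ 214
65^32 ≡ 214^2 = 45796 ≡ 79
65^64 ≡ 79^2 = 6241 ≡ 21
65^128 ≡ 21^2 = 441 ≡ 130
168 = 128 + 32 + 8, so 65^168 ≡ 130·79·84 ≡ 277 (mod 311)
R · y^e mod p:
160^2 = 25600 ≡ 98
160^4 ≡ 98^2 = 9604 ≡ 274
160^8 ≡ 274^2 = 75076 ≡ 125
160^16 ≡ 125^2 = 15625 ≡ 75
160^32 ≡ 75^2 = 5625 ≡ 27
160^64 ≡ 27^2 = 729 ≡ 107
160^128 ≡ 107^2 = 11449 ≡ 253
208 = 128 + 64 + 16, so 160^208 ≡ 253·107·75 ≡ 117 (mod 311)
13·117 = 1521 ≡ 277 (mod 311)
277 ≡ 277 (mod 311); signature holds.

verifies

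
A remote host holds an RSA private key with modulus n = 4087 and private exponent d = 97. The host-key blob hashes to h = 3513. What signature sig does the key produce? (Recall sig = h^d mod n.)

h^2 ≡ 3513^2 = 12341169 ≡ 2516
h^4 ≡ 2516^2 = 6330256 ≡ 3580
h^8 ≡ 3580^2 = 12816400 ≡ 3655
h^16 ≡ 3655^2 = 13359025 ≡ 2709
h^32 ≡ 2709^2 = 7338681 ≡ 2516
h^64 ≡ 2516^2 = 6330256 ≡ 3580
97 = 64 + 32 + 1, so h^97 ≡ 3580·2516·3513 ≡ 2977 (mod 4087)

2977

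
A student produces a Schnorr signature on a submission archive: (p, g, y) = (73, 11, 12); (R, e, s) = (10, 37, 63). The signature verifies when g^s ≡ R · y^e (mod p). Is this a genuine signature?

g^s mod p:
Squares mod 73: 11^1≡11, 11^2≡48, 11^4≡41, 11^8≡2, 11^16≡4, 11^32≡16
63 = 32 + 16 + 8 + 4 + 2 + 1, so 11^63 ≡ 16·4·2·41·48·11 ≡ 10 (mod 73)
R · y^e mod p:
Squares mod 73: 12^1≡12, 12^2≡71, 12^4≡4, 12^8≡16, 12^16≡37, 12^32≡55
37 = 32 + 4 + 1, so 12^37 ≡ 55·4·12 ≡ 12 (mod 73)
10·12 = 120 ≡ 47 (mod 73)
10 ≠ 47; the check fails.

forged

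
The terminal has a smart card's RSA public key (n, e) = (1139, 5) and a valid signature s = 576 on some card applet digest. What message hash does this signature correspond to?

s^2 ≡ 576^2 = 331776 ≡ 327
s^4 ≡ 327^2 = 106929 ≡ 1002
5 = 4 + 1, so s^5 ≡ 1002·576 ≡ 818 (mod 1139)

818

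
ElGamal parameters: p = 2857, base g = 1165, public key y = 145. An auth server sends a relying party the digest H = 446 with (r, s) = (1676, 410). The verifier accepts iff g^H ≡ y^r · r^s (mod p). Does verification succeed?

Left side g^H mod p:
1165^2 = 1357225 ≡ 150
1165^4 ≡ 150^2 = 22500 ≡ 2501
1165^8 ≡ 2501^2 = 6255001 ≡ 1028
1165^16 ≡ 1028^2 = 1056784 ≡ 2551
1165^32 ≡ 2551^2 = 6507601 ≡ 2212
1165^64 ≡ 2212^2 = 4892944 ≡ 1760
1165^128 ≡ 1760^2 = 3097600 ≡ 612
1165^256 ≡ 612^2 = 374544 ≡ 277
446 = 256 + 128 + 32 + 16 + 8 + 4 + 2, so 1165^446 ≡ 277·612·2212·2551·1028·2501·150 ≡ 1181 (mod 2857)
Right side y^r · r^s mod p:
145^2 = 21025 ≡ 1026
145^4 ≡ 1026^2 = 1052676 ≡ 1300
145^8 ≡ 1300^2 = 1690000 ≡ 1513
145^16 ≡ 1513^2 = 2289169 ≡ 712
145^32 ≡ 712^2 = 506944 ≡ 1255
145^64 ≡ 1255^2 = 1575025 ≡ 818
145^128 ≡ 818^2 = 669124 ≡ 586
145^256 ≡ 586^2 = 343396 ≡ 556
145^512 ≡ 556^2 = 309136 ≡ 580
145^1024 ≡ 580^2 = 336400 ≡ 2131
1676 = 1024 + 512 + 128 + 8 + 4, so 145^1676 ≡ 2131·580·586·1513·1300 ≡ 2610 (mod 2857)
1676^2 = 2808976 ≡ 545
1676^4 ≡ 545^2 = 297025 ≡ 2754
1676^8 ≡ 2754^2 = 7584516 ≡ 2038
1676^16 ≡ 2038^2 = 4153444 ≡ 2223
1676^32 ≡ 2223^2 = 4941729 ≡ 1976
1676^64 ≡ 1976^2 = 3904576 ≡ 1914
1676^128 ≡ 1914^2 = 3663396 ≡ 722
1676^256 ≡ 722^2 = 521284 ≡ 1310
410 = 256 + 128 + 16 + 8 + 2, so 1676^410 ≡ 1310·722·2223·2038·545 ≡ 1256 (mod 2857)
2610·1256 = 3278160 ≡ 1181 (mod 2857)
1181 ≡ 1181 (mod 2857), so the signature is genuine.

passes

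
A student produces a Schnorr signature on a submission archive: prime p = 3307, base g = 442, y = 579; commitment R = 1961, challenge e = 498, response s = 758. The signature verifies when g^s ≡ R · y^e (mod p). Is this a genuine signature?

forged

g^s mod p:
442^2 = 195364 ≡ 251
442^4 ≡ 251^2 = 63001 ≡ 168
442^8 ≡ 168^2 = 28224 ≡ 1768
442^16 ≡ 1768^2 = 3125824 ≡ 709
442^32 ≡ 709^2 = 502681 ≡ 17
442^64 ≡ 17^2 = 289
442^128 ≡ 289^2 = 83521 ≡ 846
442^256 ≡ 846^2 = 715716 ≡ 1404
442^512 ≡ 1404^2 = 1971216 ≡ 244
758 = 512 + 128 + 64 + 32 + 16 + 4 + 2, so 442^758 ≡ 244·846·289·17·709·168·251 ≡ 2339 (mod 3307)
R · y^e mod p:
579^2 = 335241 ≡ 1234
579^4 ≡ 1234^2 = 1522756 ≡ 1536
579^8 ≡ 1536^2 = 2359296 ≡ 1405
579^16 ≡ 1405^2 = 1974025 ≡ 3053
579^32 ≡ 3053^2 = 9320809 ≡ 1683
579^64 ≡ 1683^2 = 2832489 ≡ 1697
579^128 ≡ 1697^2 = 2879809 ≡ 2719
579^256 ≡ 2719^2 = 7392961 ≡ 1816
498 = 256 + 128 + 64 + 32 + 16 + 2, so 579^498 ≡ 1816·2719·1697·1683·3053·1234 ≡ 1433 (mod 3307)
1961·1433 = 2810113 ≡ 2470 (mod 3307)
2339 ≠ 2470; the check fails.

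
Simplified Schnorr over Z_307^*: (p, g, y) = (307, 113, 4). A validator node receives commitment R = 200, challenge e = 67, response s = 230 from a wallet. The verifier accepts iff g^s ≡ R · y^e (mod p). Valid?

g^s mod p:
113^230 mod 307 = 179
R · y^e mod p:
4^67 mod 307 = 149
200·149 = 29800 ≡ 21 (mod 307)
179 ≠ 21; the check fails.

no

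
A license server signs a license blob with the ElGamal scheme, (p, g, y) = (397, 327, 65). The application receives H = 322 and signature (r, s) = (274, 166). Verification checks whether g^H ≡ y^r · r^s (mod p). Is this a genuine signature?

genuine

Left side g^H mod p:
327^2 = 106929 ≡ 136
327^4 ≡ 136^2 = 18496 ≡ 234
327^8 ≡ 234^2 = 54756 ≡ 367
327^16 ≡ 367^2 = 134689 ≡ 106
327^32 ≡ 106^2 = 11236 ≡ 120
327^64 ≡ 120^2 = 14400 ≡ 108
327^128 ≡ 108^2 = 11664 ≡ 151
327^256 ≡ 151^2 = 22801 ≡ 172
322 = 256 + 64 + 2, so 327^322 ≡ 172·108·136 ≡ 225 (mod 397)
Right side y^r · r^s mod p:
65^2 = 4225 ≡ 255
65^4 ≡ 255^2 = 65025 ≡ 314
65^8 ≡ 314^2 = 98596 ≡ 140
65^16 ≡ 140^2 = 19600 ≡ 147
65^32 ≡ 147^2 = 21609 ≡ 171
65^64 ≡ 171^2 = 29241 ≡ 260
65^128 ≡ 260^2 = 67600 ≡ 110
65^256 ≡ 110^2 = 12100 ≡ 190
274 = 256 + 16 + 2, so 65^274 ≡ 190·147·255 ≡ 367 (mod 397)
274^2 = 75076 ≡ 43
274^4 ≡ 43^2 = 1849 ≡ 261
274^8 ≡ 261^2 = 68121 ≡ 234
274^16 ≡ 234^2 = 54756 ≡ 367
274^32 ≡ 367^2 = 134689 ≡ 106
274^64 ≡ 106^2 = 11236 ≡ 120
274^128 ≡ 120^2 = 14400 ≡ 108
166 = 128 + 32 + 4 + 2, so 274^166 ≡ 108·106·261·43 ≡ 191 (mod 397)
367·191 = 70097 ≡ 225 (mod 397)
225 ≡ 225 (mod 397), so the signature is genuine.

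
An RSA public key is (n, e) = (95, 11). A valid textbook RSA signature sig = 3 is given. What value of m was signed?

Squares mod 95: sig^1≡3, sig^2≡9, sig^4≡81, sig^8≡6
11 = 8 + 2 + 1, so sig^11 ≡ 6·9·3 ≡ 67 (mod 95)

67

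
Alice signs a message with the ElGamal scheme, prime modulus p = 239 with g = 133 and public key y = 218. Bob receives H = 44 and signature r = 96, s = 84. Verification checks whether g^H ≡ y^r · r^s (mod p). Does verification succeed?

passes

Left side g^H mod p:
Squares mod 239: 133^1≡133, 133^2≡3, 133^4≡9, 133^8≡81, 133^16≡108, 133^32≡192
44 = 32 + 8 + 4, so 133^44 ≡ 192·81·9 ≡ 153 (mod 239)
Right side y^r · r^s mod p:
Squares mod 239: 218^1≡218, 218^2≡202, 218^4≡174, 218^8≡162, 218^16≡193, 218^32≡204, 218^64≡30
96 = 64 + 32, so 218^96 ≡ 30·204 ≡ 145 (mod 239)
Squares mod 239: 96^1≡96, 96^2≡134, 96^4≡31, 96^8≡5, 96^16≡25, 96^32≡147, 96^64≡99
84 = 64 + 16 + 4, so 96^84 ≡ 99·25·31 ≡ 6 (mod 239)
145·6 = 870 ≡ 153 (mod 239)
153 ≡ 153 (mod 239), so the signature is genuine.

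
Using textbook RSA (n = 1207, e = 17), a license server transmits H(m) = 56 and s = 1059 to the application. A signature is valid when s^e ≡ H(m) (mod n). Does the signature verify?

verifies

Squares mod 1207: s^1≡1059, s^2≡178, s^4≡302, s^8≡679, s^16≡1174
17 = 16 + 1, so s^17 ≡ 1174·1059 ≡ 56 (mod 1207)
56 = H(m), so the signature checks out.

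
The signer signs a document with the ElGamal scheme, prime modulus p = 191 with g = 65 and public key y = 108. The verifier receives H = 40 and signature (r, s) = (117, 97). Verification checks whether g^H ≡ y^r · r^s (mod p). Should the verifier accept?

accept

Left side g^H mod p:
Squares mod 191: 65^1≡65, 65^2≡23, 65^4≡147, 65^8≡26, 65^16≡103, 65^32≡104
40 = 32 + 8, so 65^40 ≡ 104·26 ≡ 30 (mod 191)
Right side y^r · r^s mod p:
Squares mod 191: 108^1≡108, 108^2≡13, 108^4≡169, 108^8≡102, 108^16≡90, 108^32≡78, 108^64≡163
117 = 64 + 32 + 16 + 4 + 1, so 108^117 ≡ 163·78·90·169·108 ≡ 45 (mod 191)
Squares mod 191: 117^1≡117, 117^2≡128, 117^4≡149, 117^8≡45, 117^16≡115, 117^32≡46, 117^64≡15
97 = 64 + 32 + 1, so 117^97 ≡ 15·46·117 ≡ 128 (mod 191)
45·128 = 5760 ≡ 30 (mod 191)
30 ≡ 30 (mod 191), so the signature is genuine.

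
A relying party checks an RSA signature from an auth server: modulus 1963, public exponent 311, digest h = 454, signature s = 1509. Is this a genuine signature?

s^2 ≡ 1509^2 = 2277081 ≡ 1
s^4 ≡ 1^2 = 1
s^8 ≡ 1^2 = 1
s^16 ≡ 1^2 = 1
s^32 ≡ 1^2 = 1
s^64 ≡ 1^2 = 1
s^128 ≡ 1^2 = 1
s^256 ≡ 1^2 = 1
311 = 256 + 32 + 16 + 4 + 2 + 1, so s^311 ≡ 1·1·1·1·1·1509 ≡ 1509 (mod 1963)
s^311 mod 1963 = 1509, but h = 454.

forged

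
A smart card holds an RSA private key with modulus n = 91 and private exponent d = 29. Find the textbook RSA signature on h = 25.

h^2 ≡ 25^2 = 625 ≡ 79
h^4 ≡ 79^2 = 6241 ≡ 53
h^8 ≡ 53^2 = 2809 ≡ 79
h^16 ≡ 79^2 = 6241 ≡ 53
29 = 16 + 8 + 4 + 1, so h^29 ≡ 53·79·53·25 ≡ 51 (mod 91)

51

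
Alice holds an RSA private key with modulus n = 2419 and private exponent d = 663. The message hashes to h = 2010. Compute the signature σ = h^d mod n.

534

h^2 ≡ 2010^2 = 4040100 ≡ 370
h^4 ≡ 370^2 = 136900 ≡ 1436
h^8 ≡ 1436^2 = 2062096 ≡ 1108
h^16 ≡ 1108^2 = 1227664 ≡ 1231
h^32 ≡ 1231^2 = 1515361 ≡ 1067
h^64 ≡ 1067^2 = 1138489 ≡ 1559
h^128 ≡ 1559^2 = 2430481 ≡ 1805
h^256 ≡ 1805^2 = 3258025 ≡ 2051
h^512 ≡ 2051^2 = 4206601 ≡ 2379
663 = 512 + 128 + 16 + 4 + 2 + 1, so h^663 ≡ 2379·1805·1231·1436·370·2010 ≡ 534 (mod 2419)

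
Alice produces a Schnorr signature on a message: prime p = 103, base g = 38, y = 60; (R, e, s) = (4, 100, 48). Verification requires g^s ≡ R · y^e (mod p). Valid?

yes

g^s mod p:
38^48 mod 103 = 61
R · y^e mod p:
60^100 mod 103 = 41
4·41 = 164 ≡ 61 (mod 103)
61 ≡ 61 (mod 103); signature holds.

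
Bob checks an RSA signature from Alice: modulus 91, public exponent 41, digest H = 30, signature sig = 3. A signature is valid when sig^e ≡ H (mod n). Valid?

no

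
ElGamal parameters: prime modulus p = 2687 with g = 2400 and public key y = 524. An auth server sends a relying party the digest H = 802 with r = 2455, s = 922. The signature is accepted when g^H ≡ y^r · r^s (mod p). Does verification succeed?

passes

Left side g^H mod p:
2400^2 = 5760000 ≡ 1759
2400^4 ≡ 1759^2 = 3094081 ≡ 1344
2400^8 ≡ 1344^2 = 1806336 ≡ 672
2400^16 ≡ 672^2 = 451584 ≡ 168
2400^32 ≡ 168^2 = 28224 ≡ 1354
2400^64 ≡ 1354^2 = 1833316 ≡ 782
2400^128 ≡ 782^2 = 611524 ≡ 1575
2400^256 ≡ 1575^2 = 2480625 ≡ 524
2400^512 ≡ 524^2 = 274576 ≡ 502
802 = 512 + 256 + 32 + 2, so 2400^802 ≡ 502·524·1354·1759 ≡ 336 (mod 2687)
Right side y^r · r^s mod p:
524^2 = 274576 ≡ 502
524^4 ≡ 502^2 = 252004 ≡ 2113
524^8 ≡ 2113^2 = 4464769 ≡ 1662
524^16 ≡ 1662^2 = 2762244 ≡ 8
524^32 ≡ 8^2 = 64
524^64 ≡ 64^2 = 4096 ≡ 1409
524^128 ≡ 1409^2 = 1985281 ≡ 2275
524^256 ≡ 2275^2 = 5175625 ≡ 463
524^512 ≡ 463^2 = 214369 ≡ 2096
524^1024 ≡ 2096^2 = 4393216 ≡ 2658
524^2048 ≡ 2658^2 = 7064964 ≡ 841
2455 = 2048 + 256 + 128 + 16 + 4 + 2 + 1, so 524^2455 ≡ 841·463·2275·8·2113·502·524 ≡ 2048 (mod 2687)
2455^2 = 6027025 ≡ 84
2455^4 ≡ 84^2 = 7056 ≡ 1682
2455^8 ≡ 1682^2 = 2829124 ≡ 2400
2455^16 ≡ 2400^2 = 5760000 ≡ 1759
2455^32 ≡ 1759^2 = 3094081 ≡ 1344
2455^64 ≡ 1344^2 = 1806336 ≡ 672
2455^128 ≡ 672^2 = 451584 ≡ 168
2455^256 ≡ 168^2 = 28224 ≡ 1354
2455^512 ≡ 1354^2 = 1833316 ≡ 782
922 = 512 + 256 + 128 + 16 + 8 + 2, so 2455^922 ≡ 782·1354·168·1759·2400·84 ≡ 441 (mod 2687)
2048·441 = 903168 ≡ 336 (mod 2687)
336 ≡ 336 (mod 2687), so the signature is genuine.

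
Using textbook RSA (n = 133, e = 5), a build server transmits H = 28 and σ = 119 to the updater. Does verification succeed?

passes

Squares mod 133: σ^1≡119, σ^2≡63, σ^4≡112
5 = 4 + 1, so σ^5 ≡ 112·119 ≡ 28 (mod 133)
Since 28 equals the digest 28, verification succeeds.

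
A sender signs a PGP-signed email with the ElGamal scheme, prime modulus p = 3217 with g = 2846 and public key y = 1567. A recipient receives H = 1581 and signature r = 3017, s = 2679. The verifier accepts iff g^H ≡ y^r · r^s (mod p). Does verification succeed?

Left side g^H mod p:
2846^2 = 8099716 ≡ 2527
2846^4 ≡ 2527^2 = 6385729 ≡ 3201
2846^8 ≡ 3201^2 = 10246401 ≡ 256
2846^16 ≡ 256^2 = 65536 ≡ 1196
2846^32 ≡ 1196^2 = 1430416 ≡ 2068
2846^64 ≡ 2068^2 = 4276624 ≡ 1231
2846^128 ≡ 1231^2 = 1515361 ≡ 154
2846^256 ≡ 154^2 = 23716 ≡ 1197
2846^512 ≡ 1197^2 = 1432809 ≡ 1244
2846^1024 ≡ 1244^2 = 1547536 ≡ 159
1581 = 1024 + 512 + 32 + 8 + 4 + 1, so 2846^1581 ≡ 159·1244·2068·256·3201·2846 ≡ 538 (mod 3217)
Right side y^r · r^s mod p:
1567^2 = 2455489 ≡ 918
1567^4 ≡ 918^2 = 842724 ≡ 3087
1567^8 ≡ 3087^2 = 9529569 ≡ 815
1567^16 ≡ 815^2 = 664225 ≡ 1523
1567^32 ≡ 1523^2 = 2319529 ≡ 72
1567^64 ≡ 72^2 = 5184 ≡ 1967
1567^128 ≡ 1967^2 = 3869089 ≡ 2255
1567^256 ≡ 2255^2 = 5085025 ≡ 2165
1567^512 ≡ 2165^2 = 4687225 ≡ 56
1567^1024 ≡ 56^2 = 3136
1567^2048 ≡ 3136^2 = 9834496 ≡ 127
3017 = 2048 + 512 + 256 + 128 + 64 + 8 + 1, so 1567^3017 ≡ 127·56·2165·2255·1967·815·1567 ≡ 2299 (mod 3217)
3017^2 = 9102289 ≡ 1396
3017^4 ≡ 1396^2 = 1948816 ≡ 2531
3017^8 ≡ 2531^2 = 6405961 ≡ 914
3017^16 ≡ 914^2 = 835396 ≡ 2193
3017^32 ≡ 2193^2 = 4809249 ≡ 3051
3017^64 ≡ 3051^2 = 9308601 ≡ 1820
3017^128 ≡ 1820^2 = 3312400 ≡ 2107
3017^256 ≡ 2107^2 = 4439449 ≡ 3206
3017^512 ≡ 3206^2 = 10278436 ≡ 121
3017^1024 ≡ 121^2 = 14641 ≡ 1773
3017^2048 ≡ 1773^2 = 3143529 ≡ 520
2679 = 2048 + 512 + 64 + 32 + 16 + 4 + 2 + 1, so 3017^2679 ≡ 520·121·1820·3051·2193·2531·1396·3017 ≡ 192 (mod 3217)
2299·192 = 441408 ≡ 679 (mod 3217)
538 ≠ 679, so verification fails.

fails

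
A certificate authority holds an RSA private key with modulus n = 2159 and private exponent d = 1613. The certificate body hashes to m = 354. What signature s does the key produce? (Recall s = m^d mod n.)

1484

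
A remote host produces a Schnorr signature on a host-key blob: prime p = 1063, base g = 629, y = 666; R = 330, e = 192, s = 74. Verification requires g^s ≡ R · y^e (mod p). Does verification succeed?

passes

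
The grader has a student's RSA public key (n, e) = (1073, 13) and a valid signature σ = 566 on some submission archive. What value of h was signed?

σ^2 ≡ 566^2 = 320356 ≡ 602
σ^4 ≡ 602^2 = 362404 ≡ 803
σ^8 ≡ 803^2 = 644809 ≡ 1009
13 = 8 + 4 + 1, so σ^13 ≡ 1009·803·566 ≡ 85 (mod 1073)

85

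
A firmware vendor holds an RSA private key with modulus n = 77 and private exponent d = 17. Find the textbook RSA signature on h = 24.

40

h^2 ≡ 24^2 = 576 ≡ 37
h^4 ≡ 37^2 = 1369 ≡ 60
h^8 ≡ 60^2 = 3600 ≡ 58
h^16 ≡ 58^2 = 3364 ≡ 53
17 = 16 + 1, so h^17 ≡ 53·24 ≡ 40 (mod 77)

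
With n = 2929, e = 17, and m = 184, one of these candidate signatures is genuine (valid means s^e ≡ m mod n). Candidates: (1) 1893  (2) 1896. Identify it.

1

Candidate 1: Squares mod 2929: 1893^1≡1893, 1893^2≡1282, 1893^4≡355, 1893^8≡78, 1893^16≡226; 17 = 16 + 1, so 1893^17 ≡ 226·1893 ≡ 184 (mod 2929)
  → matches m = 184
Candidate 2: Squares mod 2929: 1896^1≡1896, 1896^2≡933, 1896^4≡576, 1896^8≡799, 1896^16≡2808; 17 = 16 + 1, so 1896^17 ≡ 2808·1896 ≡ 1975 (mod 2929)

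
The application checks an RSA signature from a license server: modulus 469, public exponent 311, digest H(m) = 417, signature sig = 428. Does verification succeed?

fails

sig^2 ≡ 428^2 = 183184 ≡ 274
sig^4 ≡ 274^2 = 75076 ≡ 36
sig^8 ≡ 36^2 = 1296 ≡ 358
sig^16 ≡ 358^2 = 128164 ≡ 127
sig^32 ≡ 127^2 = 16129 ≡ 183
sig^64 ≡ 183^2 = 33489 ≡ 190
sig^128 ≡ 190^2 = 36100 ≡ 456
sig^256 ≡ 456^2 = 207936 ≡ 169
311 = 256 + 32 + 16 + 4 + 2 + 1, so sig^311 ≡ 169·183·127·36·274·428 ≡ 211 (mod 469)
sig^311 mod 469 = 211, but H(m) = 417.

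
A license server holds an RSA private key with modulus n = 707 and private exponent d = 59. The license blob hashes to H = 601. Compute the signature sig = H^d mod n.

H^59 mod 707 = 13

13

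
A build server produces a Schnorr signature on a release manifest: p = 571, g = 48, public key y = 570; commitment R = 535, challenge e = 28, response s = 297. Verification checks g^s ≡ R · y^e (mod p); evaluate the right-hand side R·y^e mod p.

570^2 = 324900 ≡ 1
570^4 ≡ 1^2 = 1
570^8 ≡ 1^2 = 1
570^16 ≡ 1^2 = 1
28 = 16 + 8 + 4, so 570^28 ≡ 1·1·1 ≡ 1 (mod 571)
R · y^e ≡ 535·1 = 535 ≡ 535 (mod 571)

535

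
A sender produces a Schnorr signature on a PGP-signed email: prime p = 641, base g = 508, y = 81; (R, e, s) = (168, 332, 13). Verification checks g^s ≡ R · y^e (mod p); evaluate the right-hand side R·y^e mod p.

81^2 = 6561 ≡ 151
81^4 ≡ 151^2 = 22801 ≡ 366
81^8 ≡ 366^2 = 133956 ≡ 628
81^16 ≡ 628^2 = 394384 ≡ 169
81^32 ≡ 169^2 = 28561 ≡ 357
81^64 ≡ 357^2 = 127449 ≡ 531
81^128 ≡ 531^2 = 281961 ≡ 562
81^256 ≡ 562^2 = 315844 ≡ 472
332 = 256 + 64 + 8 + 4, so 81^332 ≡ 472·531·628·366 ≡ 370 (mod 641)
R · y^e ≡ 168·370 = 62160 ≡ 624 (mod 641)

624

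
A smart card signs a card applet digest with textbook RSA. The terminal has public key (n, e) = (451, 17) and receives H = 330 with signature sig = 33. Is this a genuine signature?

sig^2 ≡ 33^2 = 1089 ≡ 187
sig^4 ≡ 187^2 = 34969 ≡ 242
sig^8 ≡ 242^2 = 58564 ≡ 385
sig^16 ≡ 385^2 = 148225 ≡ 297
17 = 16 + 1, so sig^17 ≡ 297·33 ≡ 330 (mod 451)
Since 330 equals the digest 330, verification succeeds.

genuine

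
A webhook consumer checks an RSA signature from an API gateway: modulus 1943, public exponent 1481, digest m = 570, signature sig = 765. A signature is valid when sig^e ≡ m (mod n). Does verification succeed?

passes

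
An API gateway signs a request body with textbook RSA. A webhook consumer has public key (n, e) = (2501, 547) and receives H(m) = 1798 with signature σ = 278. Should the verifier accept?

reject

σ^2 ≡ 278^2 = 77284 ≡ 2254
σ^4 ≡ 2254^2 = 5080516 ≡ 985
σ^8 ≡ 985^2 = 970225 ≡ 2338
σ^16 ≡ 2338^2 = 5466244 ≡ 1559
σ^32 ≡ 1559^2 = 2430481 ≡ 2010
σ^64 ≡ 2010^2 = 4040100 ≡ 985
σ^128 ≡ 985^2 = 970225 ≡ 2338
σ^256 ≡ 2338^2 = 5466244 ≡ 1559
σ^512 ≡ 1559^2 = 2430481 ≡ 2010
547 = 512 + 32 + 2 + 1, so σ^547 ≡ 2010·2010·2254·278 ≡ 1034 (mod 2501)
σ^547 mod 2501 = 1034, but H(m) = 1798.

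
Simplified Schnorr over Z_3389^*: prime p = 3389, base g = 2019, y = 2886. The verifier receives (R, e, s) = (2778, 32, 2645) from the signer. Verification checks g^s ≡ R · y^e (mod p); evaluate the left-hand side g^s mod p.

1532

Squares mod 3389: 2019^1≡2019, 2019^2≡2783, 2019^4≡1224, 2019^8≡238, 2019^16≡2420, 2019^32≡208, 2019^64≡2596, 2019^128≡1884, 2019^256≡1173, 2019^512≡3384, 2019^1024≡25, 2019^2048≡625
2645 = 2048 + 512 + 64 + 16 + 4 + 1, so 2019^2645 ≡ 625·3384·2596·2420·1224·2019 ≡ 1532 (mod 3389)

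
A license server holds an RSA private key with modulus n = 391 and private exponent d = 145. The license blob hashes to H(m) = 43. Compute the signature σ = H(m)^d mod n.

(H(m))^145 mod 391 = 60

60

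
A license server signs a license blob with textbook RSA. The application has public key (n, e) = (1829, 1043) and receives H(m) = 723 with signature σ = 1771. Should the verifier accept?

reject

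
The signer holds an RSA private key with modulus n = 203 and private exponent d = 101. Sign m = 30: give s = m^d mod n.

88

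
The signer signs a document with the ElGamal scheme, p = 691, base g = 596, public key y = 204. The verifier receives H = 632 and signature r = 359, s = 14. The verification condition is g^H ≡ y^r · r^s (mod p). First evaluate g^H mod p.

301

596^2 = 355216 ≡ 42
596^4 ≡ 42^2 = 1764 ≡ 382
596^8 ≡ 382^2 = 145924 ≡ 123
596^16 ≡ 123^2 = 15129 ≡ 618
596^32 ≡ 618^2 = 381924 ≡ 492
596^64 ≡ 492^2 = 242064 ≡ 214
596^128 ≡ 214^2 = 45796 ≡ 190
596^256 ≡ 190^2 = 36100 ≡ 168
596^512 ≡ 168^2 = 28224 ≡ 584
632 = 512 + 64 + 32 + 16 + 8, so 596^632 ≡ 584·214·492·618·123 ≡ 301 (mod 691)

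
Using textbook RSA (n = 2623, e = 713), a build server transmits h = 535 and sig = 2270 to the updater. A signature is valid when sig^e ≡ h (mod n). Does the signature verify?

sig^713 mod 2623 = 535
sig^713 mod 2623 = 535 matches h.

verifies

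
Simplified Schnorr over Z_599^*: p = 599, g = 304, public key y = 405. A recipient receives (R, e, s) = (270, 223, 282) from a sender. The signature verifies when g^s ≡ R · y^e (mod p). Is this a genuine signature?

genuine

g^s mod p:
Squares mod 599: 304^1≡304, 304^2≡170, 304^4≡148, 304^8≡340, 304^16≡592, 304^32≡49, 304^64≡5, 304^128≡25, 304^256≡26
282 = 256 + 16 + 8 + 2, so 304^282 ≡ 26·592·340·170 ≡ 38 (mod 599)
R · y^e mod p:
Squares mod 599: 405^1≡405, 405^2≡498, 405^4≡18, 405^8≡324, 405^16≡151, 405^32≡39, 405^64≡323, 405^128≡103
223 = 128 + 64 + 16 + 8 + 4 + 2 + 1, so 405^223 ≡ 103·323·151·324·18·498·405 ≡ 151 (mod 599)
270·151 = 40770 ≡ 38 (mod 599)
38 ≡ 38 (mod 599); signature holds.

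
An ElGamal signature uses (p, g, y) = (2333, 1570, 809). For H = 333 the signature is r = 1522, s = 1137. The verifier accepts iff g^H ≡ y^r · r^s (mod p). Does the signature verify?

verifies

Left side g^H mod p:
1570^2 = 2464900 ≡ 1252
1570^4 ≡ 1252^2 = 1567504 ≡ 2061
1570^8 ≡ 2061^2 = 4247721 ≡ 1661
1570^16 ≡ 1661^2 = 2758921 ≡ 1315
1570^32 ≡ 1315^2 = 1729225 ≡ 472
1570^64 ≡ 472^2 = 222784 ≡ 1149
1570^128 ≡ 1149^2 = 1320201 ≡ 2056
1570^256 ≡ 2056^2 = 4227136 ≡ 2073
333 = 256 + 64 + 8 + 4 + 1, so 1570^333 ≡ 2073·1149·1661·2061·1570 ≡ 723 (mod 2333)
Right side y^r · r^s mod p:
809^2 = 654481 ≡ 1241
809^4 ≡ 1241^2 = 1540081 ≡ 301
809^8 ≡ 301^2 = 90601 ≡ 1947
809^16 ≡ 1947^2 = 3790809 ≡ 2017
809^32 ≡ 2017^2 = 4068289 ≡ 1870
809^64 ≡ 1870^2 = 3496900 ≡ 2066
809^128 ≡ 2066^2 = 4268356 ≡ 1299
809^256 ≡ 1299^2 = 1687401 ≡ 642
809^512 ≡ 642^2 = 412164 ≡ 1556
809^1024 ≡ 1556^2 = 2421136 ≡ 1815
1522 = 1024 + 256 + 128 + 64 + 32 + 16 + 2, so 809^1522 ≡ 1815·642·1299·2066·1870·2017·1241 ≡ 549 (mod 2333)
1522^2 = 2316484 ≡ 2148
1522^4 ≡ 2148^2 = 4613904 ≡ 1563
1522^8 ≡ 1563^2 = 2442969 ≡ 318
1522^16 ≡ 318^2 = 101124 ≡ 805
1522^32 ≡ 805^2 = 648025 ≡ 1784
1522^64 ≡ 1784^2 = 3182656 ≡ 444
1522^128 ≡ 444^2 = 197136 ≡ 1164
1522^256 ≡ 1164^2 = 1354896 ≡ 1756
1522^512 ≡ 1756^2 = 3083536 ≡ 1643
1522^1024 ≡ 1643^2 = 2699449 ≡ 168
1137 = 1024 + 64 + 32 + 16 + 1, so 1522^1137 ≡ 168·444·1784·805·1522 ≡ 626 (mod 2333)
549·626 = 343674 ≡ 723 (mod 2333)
723 ≡ 723 (mod 2333), so the signature is genuine.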